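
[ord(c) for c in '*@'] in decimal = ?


String: '*@'  (2 characters)
Per-character ASCII lookup:
  '*': special character: '*' = 42
  '@': special character: '@' = 64
= 42 64


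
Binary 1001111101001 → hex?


Group into 4-bit nibbles: 0001001111101001
  0001 = 1
  0011 = 3
  1110 = E
  1001 = 9
= 0x13E9


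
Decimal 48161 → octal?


Divide by 8 repeatedly:
48161 ÷ 8 = 6020 remainder 1
6020 ÷ 8 = 752 remainder 4
752 ÷ 8 = 94 remainder 0
94 ÷ 8 = 11 remainder 6
11 ÷ 8 = 1 remainder 3
1 ÷ 8 = 0 remainder 1
Reading remainders bottom-up:
= 0o136041


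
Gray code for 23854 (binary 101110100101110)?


Binary: 101110100101110
Gray code: G = B XOR (B >> 1)
B >> 1 = 010111010010111
101110100101110 XOR 010111010010111:
  1 XOR 0 = 1
  0 XOR 1 = 1
  1 XOR 0 = 1
  1 XOR 1 = 0
  1 XOR 1 = 0
  0 XOR 1 = 1
  1 XOR 0 = 1
  0 XOR 1 = 1
  0 XOR 0 = 0
  1 XOR 0 = 1
  0 XOR 1 = 1
  1 XOR 0 = 1
  1 XOR 1 = 0
  1 XOR 1 = 0
  0 XOR 1 = 1
= 111001110111001


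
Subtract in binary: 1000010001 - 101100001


Align and subtract column by column (LSB to MSB, borrowing when needed):
  1000010001
- 0101100001
  ----------
  col 0: (1 - 0 borrow-in) - 1 → 1 - 1 = 0, borrow out 0
  col 1: (0 - 0 borrow-in) - 0 → 0 - 0 = 0, borrow out 0
  col 2: (0 - 0 borrow-in) - 0 → 0 - 0 = 0, borrow out 0
  col 3: (0 - 0 borrow-in) - 0 → 0 - 0 = 0, borrow out 0
  col 4: (1 - 0 borrow-in) - 0 → 1 - 0 = 1, borrow out 0
  col 5: (0 - 0 borrow-in) - 1 → borrow from next column: (0+2) - 1 = 1, borrow out 1
  col 6: (0 - 1 borrow-in) - 1 → borrow from next column: (-1+2) - 1 = 0, borrow out 1
  col 7: (0 - 1 borrow-in) - 0 → borrow from next column: (-1+2) - 0 = 1, borrow out 1
  col 8: (0 - 1 borrow-in) - 1 → borrow from next column: (-1+2) - 1 = 0, borrow out 1
  col 9: (1 - 1 borrow-in) - 0 → 0 - 0 = 0, borrow out 0
Reading bits MSB→LSB: 0010110000
Strip leading zeros: 10110000
= 10110000


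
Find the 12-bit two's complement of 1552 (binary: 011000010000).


Original: 011000010000
Step 1 - Invert all bits: 100111101111
Step 2 - Add 1: 100111101111 + 1
= 100111110000 (represents -1552)


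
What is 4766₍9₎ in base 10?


Positional values (base 9):
  6 × 9^0 = 6 × 1 = 6
  6 × 9^1 = 6 × 9 = 54
  7 × 9^2 = 7 × 81 = 567
  4 × 9^3 = 4 × 729 = 2916
Sum = 6 + 54 + 567 + 2916
= 3543


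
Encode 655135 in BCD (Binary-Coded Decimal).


Each digit → 4-bit binary:
  6 → 0110
  5 → 0101
  5 → 0101
  1 → 0001
  3 → 0011
  5 → 0101
= 0110 0101 0101 0001 0011 0101


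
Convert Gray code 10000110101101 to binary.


Gray code: 10000110101101
MSB stays the same: 1
Each subsequent bit = prev_binary XOR current_gray:
  B[1] = 1 XOR 0 = 1
  B[2] = 1 XOR 0 = 1
  B[3] = 1 XOR 0 = 1
  B[4] = 1 XOR 0 = 1
  B[5] = 1 XOR 1 = 0
  B[6] = 0 XOR 1 = 1
  B[7] = 1 XOR 0 = 1
  B[8] = 1 XOR 1 = 0
  B[9] = 0 XOR 0 = 0
  B[10] = 0 XOR 1 = 1
  B[11] = 1 XOR 1 = 0
  B[12] = 0 XOR 0 = 0
  B[13] = 0 XOR 1 = 1
= 11111011001001 (16073 decimal)


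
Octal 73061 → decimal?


Positional values:
Position 0: 1 × 8^0 = 1
Position 1: 6 × 8^1 = 48
Position 2: 0 × 8^2 = 0
Position 3: 3 × 8^3 = 1536
Position 4: 7 × 8^4 = 28672
Sum = 1 + 48 + 0 + 1536 + 28672
= 30257


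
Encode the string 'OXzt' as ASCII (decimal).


String: 'OXzt'  (4 characters)
Per-character ASCII lookup:
  'O': uppercase starts at 65: 'O' = 65 + 14 = 79
  'X': uppercase starts at 65: 'X' = 65 + 23 = 88
  'z': lowercase starts at 97: 'z' = 97 + 25 = 122
  't': lowercase starts at 97: 't' = 97 + 19 = 116
= 79 88 122 116


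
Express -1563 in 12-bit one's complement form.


Original: 011000011011
Invert all bits:
  bit 0: 0 → 1
  bit 1: 1 → 0
  bit 2: 1 → 0
  bit 3: 0 → 1
  bit 4: 0 → 1
  bit 5: 0 → 1
  bit 6: 0 → 1
  bit 7: 1 → 0
  bit 8: 1 → 0
  bit 9: 0 → 1
  bit 10: 1 → 0
  bit 11: 1 → 0
= 100111100100


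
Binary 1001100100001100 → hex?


Group into 4-bit nibbles: 1001100100001100
  1001 = 9
  1001 = 9
  0000 = 0
  1100 = C
= 0x990C


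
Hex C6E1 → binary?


Each hex digit → 4 binary bits:
  C = 1100
  6 = 0110
  E = 1110
  1 = 0001
Concatenate: 1100 0110 1110 0001
= 1100011011100001


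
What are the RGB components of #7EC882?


Hex: #7EC882
R = 7E₁₆ = 126
G = C8₁₆ = 200
B = 82₁₆ = 130
= RGB(126, 200, 130)


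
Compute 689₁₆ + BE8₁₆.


Align and add column by column (LSB to MSB, each column mod 16 with carry):
  0689
+ 0BE8
  ----
  col 0: 9(9) + 8(8) + 0 (carry in) = 17 → 1(1), carry out 1
  col 1: 8(8) + E(14) + 1 (carry in) = 23 → 7(7), carry out 1
  col 2: 6(6) + B(11) + 1 (carry in) = 18 → 2(2), carry out 1
  col 3: 0(0) + 0(0) + 1 (carry in) = 1 → 1(1), carry out 0
Reading digits MSB→LSB: 1271
Strip leading zeros: 1271
= 0x1271


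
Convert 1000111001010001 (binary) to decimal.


Positional values:
Bit 0: 1 × 2^0 = 1
Bit 4: 1 × 2^4 = 16
Bit 6: 1 × 2^6 = 64
Bit 9: 1 × 2^9 = 512
Bit 10: 1 × 2^10 = 1024
Bit 11: 1 × 2^11 = 2048
Bit 15: 1 × 2^15 = 32768
Sum = 1 + 16 + 64 + 512 + 1024 + 2048 + 32768
= 36433


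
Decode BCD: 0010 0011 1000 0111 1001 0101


Each 4-bit group → digit:
  0010 → 2
  0011 → 3
  1000 → 8
  0111 → 7
  1001 → 9
  0101 → 5
= 238795


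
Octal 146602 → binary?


Each octal digit → 3 binary bits:
  1 = 001
  4 = 100
  6 = 110
  6 = 110
  0 = 000
  2 = 010
Concatenate: 001 100 110 110 000 010
= 001100110110000010


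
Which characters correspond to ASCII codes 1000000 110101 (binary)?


Codes (binary): 1000000 110101
Per-code ASCII lookup:
  1000000 = 64  (special character) → '@'
  110101 = 53  (range 48-57: digits, 53 - 48 = 5) → '5'
= '@5'


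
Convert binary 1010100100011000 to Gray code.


Binary: 1010100100011000
Gray code: G = B XOR (B >> 1)
B >> 1 = 0101010010001100
1010100100011000 XOR 0101010010001100:
  1 XOR 0 = 1
  0 XOR 1 = 1
  1 XOR 0 = 1
  0 XOR 1 = 1
  1 XOR 0 = 1
  0 XOR 1 = 1
  0 XOR 0 = 0
  1 XOR 0 = 1
  0 XOR 1 = 1
  0 XOR 0 = 0
  0 XOR 0 = 0
  1 XOR 0 = 1
  1 XOR 1 = 0
  0 XOR 1 = 1
  0 XOR 0 = 0
  0 XOR 0 = 0
= 1111110110010100


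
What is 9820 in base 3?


Divide by 3 repeatedly:
9820 ÷ 3 = 3273 remainder 1
3273 ÷ 3 = 1091 remainder 0
1091 ÷ 3 = 363 remainder 2
363 ÷ 3 = 121 remainder 0
121 ÷ 3 = 40 remainder 1
40 ÷ 3 = 13 remainder 1
13 ÷ 3 = 4 remainder 1
4 ÷ 3 = 1 remainder 1
1 ÷ 3 = 0 remainder 1
Reading remainders bottom-up:
= 111110201


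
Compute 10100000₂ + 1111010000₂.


Align and add column by column (LSB to MSB, carry propagating):
  00010100000
+ 01111010000
  -----------
  col 0: 0 + 0 + 0 (carry in) = 0 → bit 0, carry out 0
  col 1: 0 + 0 + 0 (carry in) = 0 → bit 0, carry out 0
  col 2: 0 + 0 + 0 (carry in) = 0 → bit 0, carry out 0
  col 3: 0 + 0 + 0 (carry in) = 0 → bit 0, carry out 0
  col 4: 0 + 1 + 0 (carry in) = 1 → bit 1, carry out 0
  col 5: 1 + 0 + 0 (carry in) = 1 → bit 1, carry out 0
  col 6: 0 + 1 + 0 (carry in) = 1 → bit 1, carry out 0
  col 7: 1 + 1 + 0 (carry in) = 2 → bit 0, carry out 1
  col 8: 0 + 1 + 1 (carry in) = 2 → bit 0, carry out 1
  col 9: 0 + 1 + 1 (carry in) = 2 → bit 0, carry out 1
  col 10: 0 + 0 + 1 (carry in) = 1 → bit 1, carry out 0
Reading bits MSB→LSB: 10001110000
Strip leading zeros: 10001110000
= 10001110000


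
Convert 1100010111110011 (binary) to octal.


Group into 3-bit groups: 001100010111110011
  001 = 1
  100 = 4
  010 = 2
  111 = 7
  110 = 6
  011 = 3
= 0o142763


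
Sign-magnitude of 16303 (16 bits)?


Sign bit: 0 (positive)
Magnitude: 16303 = 011111110101111
= 0011111110101111


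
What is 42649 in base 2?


Divide by 2 repeatedly:
42649 ÷ 2 = 21324 remainder 1
21324 ÷ 2 = 10662 remainder 0
10662 ÷ 2 = 5331 remainder 0
5331 ÷ 2 = 2665 remainder 1
2665 ÷ 2 = 1332 remainder 1
1332 ÷ 2 = 666 remainder 0
666 ÷ 2 = 333 remainder 0
333 ÷ 2 = 166 remainder 1
166 ÷ 2 = 83 remainder 0
83 ÷ 2 = 41 remainder 1
41 ÷ 2 = 20 remainder 1
20 ÷ 2 = 10 remainder 0
10 ÷ 2 = 5 remainder 0
5 ÷ 2 = 2 remainder 1
2 ÷ 2 = 1 remainder 0
1 ÷ 2 = 0 remainder 1
Reading remainders bottom-up:
= 1010011010011001


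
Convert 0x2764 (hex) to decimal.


Positional values:
Position 0: 4 × 16^0 = 4 × 1 = 4
Position 1: 6 × 16^1 = 6 × 16 = 96
Position 2: 7 × 16^2 = 7 × 256 = 1792
Position 3: 2 × 16^3 = 2 × 4096 = 8192
Sum = 4 + 96 + 1792 + 8192
= 10084


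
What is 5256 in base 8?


Divide by 8 repeatedly:
5256 ÷ 8 = 657 remainder 0
657 ÷ 8 = 82 remainder 1
82 ÷ 8 = 10 remainder 2
10 ÷ 8 = 1 remainder 2
1 ÷ 8 = 0 remainder 1
Reading remainders bottom-up:
= 0o12210


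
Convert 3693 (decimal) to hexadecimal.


Divide by 16 repeatedly:
3693 ÷ 16 = 230 remainder 13 (D)
230 ÷ 16 = 14 remainder 6 (6)
14 ÷ 16 = 0 remainder 14 (E)
Reading remainders bottom-up:
= 0xE6D


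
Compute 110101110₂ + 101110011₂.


Align and add column by column (LSB to MSB, carry propagating):
  0110101110
+ 0101110011
  ----------
  col 0: 0 + 1 + 0 (carry in) = 1 → bit 1, carry out 0
  col 1: 1 + 1 + 0 (carry in) = 2 → bit 0, carry out 1
  col 2: 1 + 0 + 1 (carry in) = 2 → bit 0, carry out 1
  col 3: 1 + 0 + 1 (carry in) = 2 → bit 0, carry out 1
  col 4: 0 + 1 + 1 (carry in) = 2 → bit 0, carry out 1
  col 5: 1 + 1 + 1 (carry in) = 3 → bit 1, carry out 1
  col 6: 0 + 1 + 1 (carry in) = 2 → bit 0, carry out 1
  col 7: 1 + 0 + 1 (carry in) = 2 → bit 0, carry out 1
  col 8: 1 + 1 + 1 (carry in) = 3 → bit 1, carry out 1
  col 9: 0 + 0 + 1 (carry in) = 1 → bit 1, carry out 0
Reading bits MSB→LSB: 1100100001
Strip leading zeros: 1100100001
= 1100100001


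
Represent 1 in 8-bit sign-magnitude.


Sign bit: 0 (positive)
Magnitude: 1 = 0000001
= 00000001


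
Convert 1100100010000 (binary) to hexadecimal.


Group into 4-bit nibbles: 0001100100010000
  0001 = 1
  1001 = 9
  0001 = 1
  0000 = 0
= 0x1910


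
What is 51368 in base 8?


Divide by 8 repeatedly:
51368 ÷ 8 = 6421 remainder 0
6421 ÷ 8 = 802 remainder 5
802 ÷ 8 = 100 remainder 2
100 ÷ 8 = 12 remainder 4
12 ÷ 8 = 1 remainder 4
1 ÷ 8 = 0 remainder 1
Reading remainders bottom-up:
= 0o144250


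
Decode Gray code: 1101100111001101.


Gray code: 1101100111001101
MSB stays the same: 1
Each subsequent bit = prev_binary XOR current_gray:
  B[1] = 1 XOR 1 = 0
  B[2] = 0 XOR 0 = 0
  B[3] = 0 XOR 1 = 1
  B[4] = 1 XOR 1 = 0
  B[5] = 0 XOR 0 = 0
  B[6] = 0 XOR 0 = 0
  B[7] = 0 XOR 1 = 1
  B[8] = 1 XOR 1 = 0
  B[9] = 0 XOR 1 = 1
  B[10] = 1 XOR 0 = 1
  B[11] = 1 XOR 0 = 1
  B[12] = 1 XOR 1 = 0
  B[13] = 0 XOR 1 = 1
  B[14] = 1 XOR 0 = 1
  B[15] = 1 XOR 1 = 0
= 1001000101110110 (37238 decimal)


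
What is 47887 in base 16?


Divide by 16 repeatedly:
47887 ÷ 16 = 2992 remainder 15 (F)
2992 ÷ 16 = 187 remainder 0 (0)
187 ÷ 16 = 11 remainder 11 (B)
11 ÷ 16 = 0 remainder 11 (B)
Reading remainders bottom-up:
= 0xBB0F


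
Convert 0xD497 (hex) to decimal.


Positional values:
Position 0: 7 × 16^0 = 7 × 1 = 7
Position 1: 9 × 16^1 = 9 × 16 = 144
Position 2: 4 × 16^2 = 4 × 256 = 1024
Position 3: D × 16^3 = 13 × 4096 = 53248
Sum = 7 + 144 + 1024 + 53248
= 54423


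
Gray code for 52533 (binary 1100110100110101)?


Binary: 1100110100110101
Gray code: G = B XOR (B >> 1)
B >> 1 = 0110011010011010
1100110100110101 XOR 0110011010011010:
  1 XOR 0 = 1
  1 XOR 1 = 0
  0 XOR 1 = 1
  0 XOR 0 = 0
  1 XOR 0 = 1
  1 XOR 1 = 0
  0 XOR 1 = 1
  1 XOR 0 = 1
  0 XOR 1 = 1
  0 XOR 0 = 0
  1 XOR 0 = 1
  1 XOR 1 = 0
  0 XOR 1 = 1
  1 XOR 0 = 1
  0 XOR 1 = 1
  1 XOR 0 = 1
= 1010101110101111


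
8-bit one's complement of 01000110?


Original: 01000110
Invert all bits:
  bit 0: 0 → 1
  bit 1: 1 → 0
  bit 2: 0 → 1
  bit 3: 0 → 1
  bit 4: 0 → 1
  bit 5: 1 → 0
  bit 6: 1 → 0
  bit 7: 0 → 1
= 10111001


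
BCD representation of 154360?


Each digit → 4-bit binary:
  1 → 0001
  5 → 0101
  4 → 0100
  3 → 0011
  6 → 0110
  0 → 0000
= 0001 0101 0100 0011 0110 0000


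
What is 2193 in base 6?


Divide by 6 repeatedly:
2193 ÷ 6 = 365 remainder 3
365 ÷ 6 = 60 remainder 5
60 ÷ 6 = 10 remainder 0
10 ÷ 6 = 1 remainder 4
1 ÷ 6 = 0 remainder 1
Reading remainders bottom-up:
= 14053


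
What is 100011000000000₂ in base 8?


Group into 3-bit groups: 100011000000000
  100 = 4
  011 = 3
  000 = 0
  000 = 0
  000 = 0
= 0o43000


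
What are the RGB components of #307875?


Hex: #307875
R = 30₁₆ = 48
G = 78₁₆ = 120
B = 75₁₆ = 117
= RGB(48, 120, 117)


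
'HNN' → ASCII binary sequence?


String: 'HNN'  (3 characters)
Per-character ASCII lookup:
  'H': uppercase starts at 65: 'H' = 65 + 7 = 72 → 1001000
  'N': uppercase starts at 65: 'N' = 65 + 13 = 78 → 1001110
  'N': uppercase starts at 65: 'N' = 65 + 13 = 78 → 1001110
= 1001000 1001110 1001110


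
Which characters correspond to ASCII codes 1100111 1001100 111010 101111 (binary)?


Codes (binary): 1100111 1001100 111010 101111
Per-code ASCII lookup:
  1100111 = 103  (range 97-122: lowercase, 103 - 97 = 6) → 'g'
  1001100 = 76  (range 65-90: uppercase, 76 - 65 = 11) → 'L'
  111010 = 58  (special character) → ':'
  101111 = 47  (special character) → '/'
= 'gL:/'


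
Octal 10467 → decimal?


Positional values:
Position 0: 7 × 8^0 = 7
Position 1: 6 × 8^1 = 48
Position 2: 4 × 8^2 = 256
Position 3: 0 × 8^3 = 0
Position 4: 1 × 8^4 = 4096
Sum = 7 + 48 + 256 + 0 + 4096
= 4407


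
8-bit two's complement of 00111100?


Original: 00111100
Step 1 - Invert all bits: 11000011
Step 2 - Add 1: 11000011 + 1
= 11000100 (represents -60)


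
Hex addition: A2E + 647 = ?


Align and add column by column (LSB to MSB, each column mod 16 with carry):
  0A2E
+ 0647
  ----
  col 0: E(14) + 7(7) + 0 (carry in) = 21 → 5(5), carry out 1
  col 1: 2(2) + 4(4) + 1 (carry in) = 7 → 7(7), carry out 0
  col 2: A(10) + 6(6) + 0 (carry in) = 16 → 0(0), carry out 1
  col 3: 0(0) + 0(0) + 1 (carry in) = 1 → 1(1), carry out 0
Reading digits MSB→LSB: 1075
Strip leading zeros: 1075
= 0x1075


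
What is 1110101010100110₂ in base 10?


Positional values:
Bit 1: 1 × 2^1 = 2
Bit 2: 1 × 2^2 = 4
Bit 5: 1 × 2^5 = 32
Bit 7: 1 × 2^7 = 128
Bit 9: 1 × 2^9 = 512
Bit 11: 1 × 2^11 = 2048
Bit 13: 1 × 2^13 = 8192
Bit 14: 1 × 2^14 = 16384
Bit 15: 1 × 2^15 = 32768
Sum = 2 + 4 + 32 + 128 + 512 + 2048 + 8192 + 16384 + 32768
= 60070


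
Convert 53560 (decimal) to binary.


Divide by 2 repeatedly:
53560 ÷ 2 = 26780 remainder 0
26780 ÷ 2 = 13390 remainder 0
13390 ÷ 2 = 6695 remainder 0
6695 ÷ 2 = 3347 remainder 1
3347 ÷ 2 = 1673 remainder 1
1673 ÷ 2 = 836 remainder 1
836 ÷ 2 = 418 remainder 0
418 ÷ 2 = 209 remainder 0
209 ÷ 2 = 104 remainder 1
104 ÷ 2 = 52 remainder 0
52 ÷ 2 = 26 remainder 0
26 ÷ 2 = 13 remainder 0
13 ÷ 2 = 6 remainder 1
6 ÷ 2 = 3 remainder 0
3 ÷ 2 = 1 remainder 1
1 ÷ 2 = 0 remainder 1
Reading remainders bottom-up:
= 1101000100111000


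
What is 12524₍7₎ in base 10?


Positional values (base 7):
  4 × 7^0 = 4 × 1 = 4
  2 × 7^1 = 2 × 7 = 14
  5 × 7^2 = 5 × 49 = 245
  2 × 7^3 = 2 × 343 = 686
  1 × 7^4 = 1 × 2401 = 2401
Sum = 4 + 14 + 245 + 686 + 2401
= 3350


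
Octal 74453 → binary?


Each octal digit → 3 binary bits:
  7 = 111
  4 = 100
  4 = 100
  5 = 101
  3 = 011
Concatenate: 111 100 100 101 011
= 111100100101011


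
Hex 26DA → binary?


Each hex digit → 4 binary bits:
  2 = 0010
  6 = 0110
  D = 1101
  A = 1010
Concatenate: 0010 0110 1101 1010
= 0010011011011010


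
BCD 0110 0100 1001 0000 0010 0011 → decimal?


Each 4-bit group → digit:
  0110 → 6
  0100 → 4
  1001 → 9
  0000 → 0
  0010 → 2
  0011 → 3
= 649023


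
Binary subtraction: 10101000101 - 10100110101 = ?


Align and subtract column by column (LSB to MSB, borrowing when needed):
  10101000101
- 10100110101
  -----------
  col 0: (1 - 0 borrow-in) - 1 → 1 - 1 = 0, borrow out 0
  col 1: (0 - 0 borrow-in) - 0 → 0 - 0 = 0, borrow out 0
  col 2: (1 - 0 borrow-in) - 1 → 1 - 1 = 0, borrow out 0
  col 3: (0 - 0 borrow-in) - 0 → 0 - 0 = 0, borrow out 0
  col 4: (0 - 0 borrow-in) - 1 → borrow from next column: (0+2) - 1 = 1, borrow out 1
  col 5: (0 - 1 borrow-in) - 1 → borrow from next column: (-1+2) - 1 = 0, borrow out 1
  col 6: (1 - 1 borrow-in) - 0 → 0 - 0 = 0, borrow out 0
  col 7: (0 - 0 borrow-in) - 0 → 0 - 0 = 0, borrow out 0
  col 8: (1 - 0 borrow-in) - 1 → 1 - 1 = 0, borrow out 0
  col 9: (0 - 0 borrow-in) - 0 → 0 - 0 = 0, borrow out 0
  col 10: (1 - 0 borrow-in) - 1 → 1 - 1 = 0, borrow out 0
Reading bits MSB→LSB: 00000010000
Strip leading zeros: 10000
= 10000


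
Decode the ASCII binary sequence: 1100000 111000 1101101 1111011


Codes (binary): 1100000 111000 1101101 1111011
Per-code ASCII lookup:
  1100000 = 96  (special character) → '`'
  111000 = 56  (range 48-57: digits, 56 - 48 = 8) → '8'
  1101101 = 109  (range 97-122: lowercase, 109 - 97 = 12) → 'm'
  1111011 = 123  (special character) → '{'
= '`8m{'


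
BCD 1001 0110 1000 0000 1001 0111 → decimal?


Each 4-bit group → digit:
  1001 → 9
  0110 → 6
  1000 → 8
  0000 → 0
  1001 → 9
  0111 → 7
= 968097


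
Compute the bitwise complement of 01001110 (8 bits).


Original: 01001110
Invert all bits:
  bit 0: 0 → 1
  bit 1: 1 → 0
  bit 2: 0 → 1
  bit 3: 0 → 1
  bit 4: 1 → 0
  bit 5: 1 → 0
  bit 6: 1 → 0
  bit 7: 0 → 1
= 10110001


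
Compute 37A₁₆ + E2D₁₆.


Align and add column by column (LSB to MSB, each column mod 16 with carry):
  037A
+ 0E2D
  ----
  col 0: A(10) + D(13) + 0 (carry in) = 23 → 7(7), carry out 1
  col 1: 7(7) + 2(2) + 1 (carry in) = 10 → A(10), carry out 0
  col 2: 3(3) + E(14) + 0 (carry in) = 17 → 1(1), carry out 1
  col 3: 0(0) + 0(0) + 1 (carry in) = 1 → 1(1), carry out 0
Reading digits MSB→LSB: 11A7
Strip leading zeros: 11A7
= 0x11A7


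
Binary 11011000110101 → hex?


Group into 4-bit nibbles: 0011011000110101
  0011 = 3
  0110 = 6
  0011 = 3
  0101 = 5
= 0x3635


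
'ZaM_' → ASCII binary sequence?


String: 'ZaM_'  (4 characters)
Per-character ASCII lookup:
  'Z': uppercase starts at 65: 'Z' = 65 + 25 = 90 → 1011010
  'a': lowercase starts at 97: 'a' = 97 + 0 = 97 → 1100001
  'M': uppercase starts at 65: 'M' = 65 + 12 = 77 → 1001101
  '_': special character: '_' = 95 → 1011111
= 1011010 1100001 1001101 1011111


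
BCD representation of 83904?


Each digit → 4-bit binary:
  8 → 1000
  3 → 0011
  9 → 1001
  0 → 0000
  4 → 0100
= 1000 0011 1001 0000 0100


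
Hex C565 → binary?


Each hex digit → 4 binary bits:
  C = 1100
  5 = 0101
  6 = 0110
  5 = 0101
Concatenate: 1100 0101 0110 0101
= 1100010101100101


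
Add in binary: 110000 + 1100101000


Align and add column by column (LSB to MSB, carry propagating):
  00000110000
+ 01100101000
  -----------
  col 0: 0 + 0 + 0 (carry in) = 0 → bit 0, carry out 0
  col 1: 0 + 0 + 0 (carry in) = 0 → bit 0, carry out 0
  col 2: 0 + 0 + 0 (carry in) = 0 → bit 0, carry out 0
  col 3: 0 + 1 + 0 (carry in) = 1 → bit 1, carry out 0
  col 4: 1 + 0 + 0 (carry in) = 1 → bit 1, carry out 0
  col 5: 1 + 1 + 0 (carry in) = 2 → bit 0, carry out 1
  col 6: 0 + 0 + 1 (carry in) = 1 → bit 1, carry out 0
  col 7: 0 + 0 + 0 (carry in) = 0 → bit 0, carry out 0
  col 8: 0 + 1 + 0 (carry in) = 1 → bit 1, carry out 0
  col 9: 0 + 1 + 0 (carry in) = 1 → bit 1, carry out 0
  col 10: 0 + 0 + 0 (carry in) = 0 → bit 0, carry out 0
Reading bits MSB→LSB: 01101011000
Strip leading zeros: 1101011000
= 1101011000


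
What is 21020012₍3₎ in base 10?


Positional values (base 3):
  2 × 3^0 = 2 × 1 = 2
  1 × 3^1 = 1 × 3 = 3
  0 × 3^2 = 0 × 9 = 0
  0 × 3^3 = 0 × 27 = 0
  2 × 3^4 = 2 × 81 = 162
  0 × 3^5 = 0 × 243 = 0
  1 × 3^6 = 1 × 729 = 729
  2 × 3^7 = 2 × 2187 = 4374
Sum = 2 + 3 + 0 + 0 + 162 + 0 + 729 + 4374
= 5270


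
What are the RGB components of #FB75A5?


Hex: #FB75A5
R = FB₁₆ = 251
G = 75₁₆ = 117
B = A5₁₆ = 165
= RGB(251, 117, 165)


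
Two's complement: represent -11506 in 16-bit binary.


Original: 0010110011110010
Step 1 - Invert all bits: 1101001100001101
Step 2 - Add 1: 1101001100001101 + 1
= 1101001100001110 (represents -11506)


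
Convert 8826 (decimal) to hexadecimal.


Divide by 16 repeatedly:
8826 ÷ 16 = 551 remainder 10 (A)
551 ÷ 16 = 34 remainder 7 (7)
34 ÷ 16 = 2 remainder 2 (2)
2 ÷ 16 = 0 remainder 2 (2)
Reading remainders bottom-up:
= 0x227A


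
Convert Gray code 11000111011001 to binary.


Gray code: 11000111011001
MSB stays the same: 1
Each subsequent bit = prev_binary XOR current_gray:
  B[1] = 1 XOR 1 = 0
  B[2] = 0 XOR 0 = 0
  B[3] = 0 XOR 0 = 0
  B[4] = 0 XOR 0 = 0
  B[5] = 0 XOR 1 = 1
  B[6] = 1 XOR 1 = 0
  B[7] = 0 XOR 1 = 1
  B[8] = 1 XOR 0 = 1
  B[9] = 1 XOR 1 = 0
  B[10] = 0 XOR 1 = 1
  B[11] = 1 XOR 0 = 1
  B[12] = 1 XOR 0 = 1
  B[13] = 1 XOR 1 = 0
= 10000101101110 (8558 decimal)


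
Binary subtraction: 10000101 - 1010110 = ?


Align and subtract column by column (LSB to MSB, borrowing when needed):
  10000101
- 01010110
  --------
  col 0: (1 - 0 borrow-in) - 0 → 1 - 0 = 1, borrow out 0
  col 1: (0 - 0 borrow-in) - 1 → borrow from next column: (0+2) - 1 = 1, borrow out 1
  col 2: (1 - 1 borrow-in) - 1 → borrow from next column: (0+2) - 1 = 1, borrow out 1
  col 3: (0 - 1 borrow-in) - 0 → borrow from next column: (-1+2) - 0 = 1, borrow out 1
  col 4: (0 - 1 borrow-in) - 1 → borrow from next column: (-1+2) - 1 = 0, borrow out 1
  col 5: (0 - 1 borrow-in) - 0 → borrow from next column: (-1+2) - 0 = 1, borrow out 1
  col 6: (0 - 1 borrow-in) - 1 → borrow from next column: (-1+2) - 1 = 0, borrow out 1
  col 7: (1 - 1 borrow-in) - 0 → 0 - 0 = 0, borrow out 0
Reading bits MSB→LSB: 00101111
Strip leading zeros: 101111
= 101111


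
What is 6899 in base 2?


Divide by 2 repeatedly:
6899 ÷ 2 = 3449 remainder 1
3449 ÷ 2 = 1724 remainder 1
1724 ÷ 2 = 862 remainder 0
862 ÷ 2 = 431 remainder 0
431 ÷ 2 = 215 remainder 1
215 ÷ 2 = 107 remainder 1
107 ÷ 2 = 53 remainder 1
53 ÷ 2 = 26 remainder 1
26 ÷ 2 = 13 remainder 0
13 ÷ 2 = 6 remainder 1
6 ÷ 2 = 3 remainder 0
3 ÷ 2 = 1 remainder 1
1 ÷ 2 = 0 remainder 1
Reading remainders bottom-up:
= 1101011110011


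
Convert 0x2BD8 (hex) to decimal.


Positional values:
Position 0: 8 × 16^0 = 8 × 1 = 8
Position 1: D × 16^1 = 13 × 16 = 208
Position 2: B × 16^2 = 11 × 256 = 2816
Position 3: 2 × 16^3 = 2 × 4096 = 8192
Sum = 8 + 208 + 2816 + 8192
= 11224


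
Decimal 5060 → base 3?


Divide by 3 repeatedly:
5060 ÷ 3 = 1686 remainder 2
1686 ÷ 3 = 562 remainder 0
562 ÷ 3 = 187 remainder 1
187 ÷ 3 = 62 remainder 1
62 ÷ 3 = 20 remainder 2
20 ÷ 3 = 6 remainder 2
6 ÷ 3 = 2 remainder 0
2 ÷ 3 = 0 remainder 2
Reading remainders bottom-up:
= 20221102


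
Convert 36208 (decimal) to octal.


Divide by 8 repeatedly:
36208 ÷ 8 = 4526 remainder 0
4526 ÷ 8 = 565 remainder 6
565 ÷ 8 = 70 remainder 5
70 ÷ 8 = 8 remainder 6
8 ÷ 8 = 1 remainder 0
1 ÷ 8 = 0 remainder 1
Reading remainders bottom-up:
= 0o106560


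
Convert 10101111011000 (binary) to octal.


Group into 3-bit groups: 010101111011000
  010 = 2
  101 = 5
  111 = 7
  011 = 3
  000 = 0
= 0o25730


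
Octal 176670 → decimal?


Positional values:
Position 0: 0 × 8^0 = 0
Position 1: 7 × 8^1 = 56
Position 2: 6 × 8^2 = 384
Position 3: 6 × 8^3 = 3072
Position 4: 7 × 8^4 = 28672
Position 5: 1 × 8^5 = 32768
Sum = 0 + 56 + 384 + 3072 + 28672 + 32768
= 64952


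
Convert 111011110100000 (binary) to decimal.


Positional values:
Bit 5: 1 × 2^5 = 32
Bit 7: 1 × 2^7 = 128
Bit 8: 1 × 2^8 = 256
Bit 9: 1 × 2^9 = 512
Bit 10: 1 × 2^10 = 1024
Bit 12: 1 × 2^12 = 4096
Bit 13: 1 × 2^13 = 8192
Bit 14: 1 × 2^14 = 16384
Sum = 32 + 128 + 256 + 512 + 1024 + 4096 + 8192 + 16384
= 30624


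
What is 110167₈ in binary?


Each octal digit → 3 binary bits:
  1 = 001
  1 = 001
  0 = 000
  1 = 001
  6 = 110
  7 = 111
Concatenate: 001 001 000 001 110 111
= 001001000001110111


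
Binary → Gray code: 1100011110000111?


Binary: 1100011110000111
Gray code: G = B XOR (B >> 1)
B >> 1 = 0110001111000011
1100011110000111 XOR 0110001111000011:
  1 XOR 0 = 1
  1 XOR 1 = 0
  0 XOR 1 = 1
  0 XOR 0 = 0
  0 XOR 0 = 0
  1 XOR 0 = 1
  1 XOR 1 = 0
  1 XOR 1 = 0
  1 XOR 1 = 0
  0 XOR 1 = 1
  0 XOR 0 = 0
  0 XOR 0 = 0
  0 XOR 0 = 0
  1 XOR 0 = 1
  1 XOR 1 = 0
  1 XOR 1 = 0
= 1010010001000100


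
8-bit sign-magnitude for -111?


Sign bit: 1 (negative)
Magnitude: 111 = 1101111
= 11101111


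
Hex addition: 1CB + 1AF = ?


Align and add column by column (LSB to MSB, each column mod 16 with carry):
  01CB
+ 01AF
  ----
  col 0: B(11) + F(15) + 0 (carry in) = 26 → A(10), carry out 1
  col 1: C(12) + A(10) + 1 (carry in) = 23 → 7(7), carry out 1
  col 2: 1(1) + 1(1) + 1 (carry in) = 3 → 3(3), carry out 0
  col 3: 0(0) + 0(0) + 0 (carry in) = 0 → 0(0), carry out 0
Reading digits MSB→LSB: 037A
Strip leading zeros: 37A
= 0x37A


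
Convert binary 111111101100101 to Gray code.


Binary: 111111101100101
Gray code: G = B XOR (B >> 1)
B >> 1 = 011111110110010
111111101100101 XOR 011111110110010:
  1 XOR 0 = 1
  1 XOR 1 = 0
  1 XOR 1 = 0
  1 XOR 1 = 0
  1 XOR 1 = 0
  1 XOR 1 = 0
  1 XOR 1 = 0
  0 XOR 1 = 1
  1 XOR 0 = 1
  1 XOR 1 = 0
  0 XOR 1 = 1
  0 XOR 0 = 0
  1 XOR 0 = 1
  0 XOR 1 = 1
  1 XOR 0 = 1
= 100000011010111


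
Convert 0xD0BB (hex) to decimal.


Positional values:
Position 0: B × 16^0 = 11 × 1 = 11
Position 1: B × 16^1 = 11 × 16 = 176
Position 2: 0 × 16^2 = 0 × 256 = 0
Position 3: D × 16^3 = 13 × 4096 = 53248
Sum = 11 + 176 + 0 + 53248
= 53435


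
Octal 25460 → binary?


Each octal digit → 3 binary bits:
  2 = 010
  5 = 101
  4 = 100
  6 = 110
  0 = 000
Concatenate: 010 101 100 110 000
= 010101100110000


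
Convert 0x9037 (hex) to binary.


Each hex digit → 4 binary bits:
  9 = 1001
  0 = 0000
  3 = 0011
  7 = 0111
Concatenate: 1001 0000 0011 0111
= 1001000000110111


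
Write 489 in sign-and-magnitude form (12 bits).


Sign bit: 0 (positive)
Magnitude: 489 = 00111101001
= 000111101001


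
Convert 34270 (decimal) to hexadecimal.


Divide by 16 repeatedly:
34270 ÷ 16 = 2141 remainder 14 (E)
2141 ÷ 16 = 133 remainder 13 (D)
133 ÷ 16 = 8 remainder 5 (5)
8 ÷ 16 = 0 remainder 8 (8)
Reading remainders bottom-up:
= 0x85DE


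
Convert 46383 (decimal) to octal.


Divide by 8 repeatedly:
46383 ÷ 8 = 5797 remainder 7
5797 ÷ 8 = 724 remainder 5
724 ÷ 8 = 90 remainder 4
90 ÷ 8 = 11 remainder 2
11 ÷ 8 = 1 remainder 3
1 ÷ 8 = 0 remainder 1
Reading remainders bottom-up:
= 0o132457


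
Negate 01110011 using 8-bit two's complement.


Original: 01110011
Step 1 - Invert all bits: 10001100
Step 2 - Add 1: 10001100 + 1
= 10001101 (represents -115)


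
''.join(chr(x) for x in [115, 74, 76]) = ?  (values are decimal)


Codes (decimal): 115 74 76
Per-code ASCII lookup:
  115  (range 97-122: lowercase, 115 - 97 = 18) → 's'
  74  (range 65-90: uppercase, 74 - 65 = 9) → 'J'
  76  (range 65-90: uppercase, 76 - 65 = 11) → 'L'
= 'sJL'


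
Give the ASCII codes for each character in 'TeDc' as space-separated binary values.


String: 'TeDc'  (4 characters)
Per-character ASCII lookup:
  'T': uppercase starts at 65: 'T' = 65 + 19 = 84 → 1010100
  'e': lowercase starts at 97: 'e' = 97 + 4 = 101 → 1100101
  'D': uppercase starts at 65: 'D' = 65 + 3 = 68 → 1000100
  'c': lowercase starts at 97: 'c' = 97 + 2 = 99 → 1100011
= 1010100 1100101 1000100 1100011


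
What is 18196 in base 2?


Divide by 2 repeatedly:
18196 ÷ 2 = 9098 remainder 0
9098 ÷ 2 = 4549 remainder 0
4549 ÷ 2 = 2274 remainder 1
2274 ÷ 2 = 1137 remainder 0
1137 ÷ 2 = 568 remainder 1
568 ÷ 2 = 284 remainder 0
284 ÷ 2 = 142 remainder 0
142 ÷ 2 = 71 remainder 0
71 ÷ 2 = 35 remainder 1
35 ÷ 2 = 17 remainder 1
17 ÷ 2 = 8 remainder 1
8 ÷ 2 = 4 remainder 0
4 ÷ 2 = 2 remainder 0
2 ÷ 2 = 1 remainder 0
1 ÷ 2 = 0 remainder 1
Reading remainders bottom-up:
= 100011100010100


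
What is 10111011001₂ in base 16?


Group into 4-bit nibbles: 010111011001
  0101 = 5
  1101 = D
  1001 = 9
= 0x5D9


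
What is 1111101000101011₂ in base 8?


Group into 3-bit groups: 001111101000101011
  001 = 1
  111 = 7
  101 = 5
  000 = 0
  101 = 5
  011 = 3
= 0o175053


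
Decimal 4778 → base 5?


Divide by 5 repeatedly:
4778 ÷ 5 = 955 remainder 3
955 ÷ 5 = 191 remainder 0
191 ÷ 5 = 38 remainder 1
38 ÷ 5 = 7 remainder 3
7 ÷ 5 = 1 remainder 2
1 ÷ 5 = 0 remainder 1
Reading remainders bottom-up:
= 123103


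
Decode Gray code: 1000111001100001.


Gray code: 1000111001100001
MSB stays the same: 1
Each subsequent bit = prev_binary XOR current_gray:
  B[1] = 1 XOR 0 = 1
  B[2] = 1 XOR 0 = 1
  B[3] = 1 XOR 0 = 1
  B[4] = 1 XOR 1 = 0
  B[5] = 0 XOR 1 = 1
  B[6] = 1 XOR 1 = 0
  B[7] = 0 XOR 0 = 0
  B[8] = 0 XOR 0 = 0
  B[9] = 0 XOR 1 = 1
  B[10] = 1 XOR 1 = 0
  B[11] = 0 XOR 0 = 0
  B[12] = 0 XOR 0 = 0
  B[13] = 0 XOR 0 = 0
  B[14] = 0 XOR 0 = 0
  B[15] = 0 XOR 1 = 1
= 1111010001000001 (62529 decimal)


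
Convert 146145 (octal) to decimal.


Positional values:
Position 0: 5 × 8^0 = 5
Position 1: 4 × 8^1 = 32
Position 2: 1 × 8^2 = 64
Position 3: 6 × 8^3 = 3072
Position 4: 4 × 8^4 = 16384
Position 5: 1 × 8^5 = 32768
Sum = 5 + 32 + 64 + 3072 + 16384 + 32768
= 52325


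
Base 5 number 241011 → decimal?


Positional values (base 5):
  1 × 5^0 = 1 × 1 = 1
  1 × 5^1 = 1 × 5 = 5
  0 × 5^2 = 0 × 25 = 0
  1 × 5^3 = 1 × 125 = 125
  4 × 5^4 = 4 × 625 = 2500
  2 × 5^5 = 2 × 3125 = 6250
Sum = 1 + 5 + 0 + 125 + 2500 + 6250
= 8881


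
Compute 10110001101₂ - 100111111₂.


Align and subtract column by column (LSB to MSB, borrowing when needed):
  10110001101
- 00100111111
  -----------
  col 0: (1 - 0 borrow-in) - 1 → 1 - 1 = 0, borrow out 0
  col 1: (0 - 0 borrow-in) - 1 → borrow from next column: (0+2) - 1 = 1, borrow out 1
  col 2: (1 - 1 borrow-in) - 1 → borrow from next column: (0+2) - 1 = 1, borrow out 1
  col 3: (1 - 1 borrow-in) - 1 → borrow from next column: (0+2) - 1 = 1, borrow out 1
  col 4: (0 - 1 borrow-in) - 1 → borrow from next column: (-1+2) - 1 = 0, borrow out 1
  col 5: (0 - 1 borrow-in) - 1 → borrow from next column: (-1+2) - 1 = 0, borrow out 1
  col 6: (0 - 1 borrow-in) - 0 → borrow from next column: (-1+2) - 0 = 1, borrow out 1
  col 7: (1 - 1 borrow-in) - 0 → 0 - 0 = 0, borrow out 0
  col 8: (1 - 0 borrow-in) - 1 → 1 - 1 = 0, borrow out 0
  col 9: (0 - 0 borrow-in) - 0 → 0 - 0 = 0, borrow out 0
  col 10: (1 - 0 borrow-in) - 0 → 1 - 0 = 1, borrow out 0
Reading bits MSB→LSB: 10001001110
Strip leading zeros: 10001001110
= 10001001110


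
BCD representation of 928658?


Each digit → 4-bit binary:
  9 → 1001
  2 → 0010
  8 → 1000
  6 → 0110
  5 → 0101
  8 → 1000
= 1001 0010 1000 0110 0101 1000


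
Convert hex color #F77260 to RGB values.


Hex: #F77260
R = F7₁₆ = 247
G = 72₁₆ = 114
B = 60₁₆ = 96
= RGB(247, 114, 96)


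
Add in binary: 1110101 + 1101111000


Align and add column by column (LSB to MSB, carry propagating):
  00001110101
+ 01101111000
  -----------
  col 0: 1 + 0 + 0 (carry in) = 1 → bit 1, carry out 0
  col 1: 0 + 0 + 0 (carry in) = 0 → bit 0, carry out 0
  col 2: 1 + 0 + 0 (carry in) = 1 → bit 1, carry out 0
  col 3: 0 + 1 + 0 (carry in) = 1 → bit 1, carry out 0
  col 4: 1 + 1 + 0 (carry in) = 2 → bit 0, carry out 1
  col 5: 1 + 1 + 1 (carry in) = 3 → bit 1, carry out 1
  col 6: 1 + 1 + 1 (carry in) = 3 → bit 1, carry out 1
  col 7: 0 + 0 + 1 (carry in) = 1 → bit 1, carry out 0
  col 8: 0 + 1 + 0 (carry in) = 1 → bit 1, carry out 0
  col 9: 0 + 1 + 0 (carry in) = 1 → bit 1, carry out 0
  col 10: 0 + 0 + 0 (carry in) = 0 → bit 0, carry out 0
Reading bits MSB→LSB: 01111101101
Strip leading zeros: 1111101101
= 1111101101


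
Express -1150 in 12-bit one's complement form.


Original: 010001111110
Invert all bits:
  bit 0: 0 → 1
  bit 1: 1 → 0
  bit 2: 0 → 1
  bit 3: 0 → 1
  bit 4: 0 → 1
  bit 5: 1 → 0
  bit 6: 1 → 0
  bit 7: 1 → 0
  bit 8: 1 → 0
  bit 9: 1 → 0
  bit 10: 1 → 0
  bit 11: 0 → 1
= 101110000001


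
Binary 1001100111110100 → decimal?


Positional values:
Bit 2: 1 × 2^2 = 4
Bit 4: 1 × 2^4 = 16
Bit 5: 1 × 2^5 = 32
Bit 6: 1 × 2^6 = 64
Bit 7: 1 × 2^7 = 128
Bit 8: 1 × 2^8 = 256
Bit 11: 1 × 2^11 = 2048
Bit 12: 1 × 2^12 = 4096
Bit 15: 1 × 2^15 = 32768
Sum = 4 + 16 + 32 + 64 + 128 + 256 + 2048 + 4096 + 32768
= 39412


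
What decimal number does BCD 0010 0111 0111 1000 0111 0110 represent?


Each 4-bit group → digit:
  0010 → 2
  0111 → 7
  0111 → 7
  1000 → 8
  0111 → 7
  0110 → 6
= 277876


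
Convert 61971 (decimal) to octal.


Divide by 8 repeatedly:
61971 ÷ 8 = 7746 remainder 3
7746 ÷ 8 = 968 remainder 2
968 ÷ 8 = 121 remainder 0
121 ÷ 8 = 15 remainder 1
15 ÷ 8 = 1 remainder 7
1 ÷ 8 = 0 remainder 1
Reading remainders bottom-up:
= 0o171023


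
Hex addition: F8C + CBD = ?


Align and add column by column (LSB to MSB, each column mod 16 with carry):
  0F8C
+ 0CBD
  ----
  col 0: C(12) + D(13) + 0 (carry in) = 25 → 9(9), carry out 1
  col 1: 8(8) + B(11) + 1 (carry in) = 20 → 4(4), carry out 1
  col 2: F(15) + C(12) + 1 (carry in) = 28 → C(12), carry out 1
  col 3: 0(0) + 0(0) + 1 (carry in) = 1 → 1(1), carry out 0
Reading digits MSB→LSB: 1C49
Strip leading zeros: 1C49
= 0x1C49


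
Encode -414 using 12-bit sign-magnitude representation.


Sign bit: 1 (negative)
Magnitude: 414 = 00110011110
= 100110011110


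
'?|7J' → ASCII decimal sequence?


String: '?|7J'  (4 characters)
Per-character ASCII lookup:
  '?': special character: '?' = 63
  '|': special character: '|' = 124
  '7': digits start at 48: '7' = 48 + 7 = 55
  'J': uppercase starts at 65: 'J' = 65 + 9 = 74
= 63 124 55 74


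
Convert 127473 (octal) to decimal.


Positional values:
Position 0: 3 × 8^0 = 3
Position 1: 7 × 8^1 = 56
Position 2: 4 × 8^2 = 256
Position 3: 7 × 8^3 = 3584
Position 4: 2 × 8^4 = 8192
Position 5: 1 × 8^5 = 32768
Sum = 3 + 56 + 256 + 3584 + 8192 + 32768
= 44859


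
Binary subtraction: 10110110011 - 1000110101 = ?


Align and subtract column by column (LSB to MSB, borrowing when needed):
  10110110011
- 01000110101
  -----------
  col 0: (1 - 0 borrow-in) - 1 → 1 - 1 = 0, borrow out 0
  col 1: (1 - 0 borrow-in) - 0 → 1 - 0 = 1, borrow out 0
  col 2: (0 - 0 borrow-in) - 1 → borrow from next column: (0+2) - 1 = 1, borrow out 1
  col 3: (0 - 1 borrow-in) - 0 → borrow from next column: (-1+2) - 0 = 1, borrow out 1
  col 4: (1 - 1 borrow-in) - 1 → borrow from next column: (0+2) - 1 = 1, borrow out 1
  col 5: (1 - 1 borrow-in) - 1 → borrow from next column: (0+2) - 1 = 1, borrow out 1
  col 6: (0 - 1 borrow-in) - 0 → borrow from next column: (-1+2) - 0 = 1, borrow out 1
  col 7: (1 - 1 borrow-in) - 0 → 0 - 0 = 0, borrow out 0
  col 8: (1 - 0 borrow-in) - 0 → 1 - 0 = 1, borrow out 0
  col 9: (0 - 0 borrow-in) - 1 → borrow from next column: (0+2) - 1 = 1, borrow out 1
  col 10: (1 - 1 borrow-in) - 0 → 0 - 0 = 0, borrow out 0
Reading bits MSB→LSB: 01101111110
Strip leading zeros: 1101111110
= 1101111110


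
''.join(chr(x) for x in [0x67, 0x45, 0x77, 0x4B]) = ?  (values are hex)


Codes (hex): 0x67 0x45 0x77 0x4B
Per-code ASCII lookup:
  0x67 = 103  (range 97-122: lowercase, 103 - 97 = 6) → 'g'
  0x45 = 69  (range 65-90: uppercase, 69 - 65 = 4) → 'E'
  0x77 = 119  (range 97-122: lowercase, 119 - 97 = 22) → 'w'
  0x4B = 75  (range 65-90: uppercase, 75 - 65 = 10) → 'K'
= 'gEwK'


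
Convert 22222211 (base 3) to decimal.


Positional values (base 3):
  1 × 3^0 = 1 × 1 = 1
  1 × 3^1 = 1 × 3 = 3
  2 × 3^2 = 2 × 9 = 18
  2 × 3^3 = 2 × 27 = 54
  2 × 3^4 = 2 × 81 = 162
  2 × 3^5 = 2 × 243 = 486
  2 × 3^6 = 2 × 729 = 1458
  2 × 3^7 = 2 × 2187 = 4374
Sum = 1 + 3 + 18 + 54 + 162 + 486 + 1458 + 4374
= 6556


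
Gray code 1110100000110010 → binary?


Gray code: 1110100000110010
MSB stays the same: 1
Each subsequent bit = prev_binary XOR current_gray:
  B[1] = 1 XOR 1 = 0
  B[2] = 0 XOR 1 = 1
  B[3] = 1 XOR 0 = 1
  B[4] = 1 XOR 1 = 0
  B[5] = 0 XOR 0 = 0
  B[6] = 0 XOR 0 = 0
  B[7] = 0 XOR 0 = 0
  B[8] = 0 XOR 0 = 0
  B[9] = 0 XOR 0 = 0
  B[10] = 0 XOR 1 = 1
  B[11] = 1 XOR 1 = 0
  B[12] = 0 XOR 0 = 0
  B[13] = 0 XOR 0 = 0
  B[14] = 0 XOR 1 = 1
  B[15] = 1 XOR 0 = 1
= 1011000000100011 (45091 decimal)


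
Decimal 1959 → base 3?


Divide by 3 repeatedly:
1959 ÷ 3 = 653 remainder 0
653 ÷ 3 = 217 remainder 2
217 ÷ 3 = 72 remainder 1
72 ÷ 3 = 24 remainder 0
24 ÷ 3 = 8 remainder 0
8 ÷ 3 = 2 remainder 2
2 ÷ 3 = 0 remainder 2
Reading remainders bottom-up:
= 2200120


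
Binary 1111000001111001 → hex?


Group into 4-bit nibbles: 1111000001111001
  1111 = F
  0000 = 0
  0111 = 7
  1001 = 9
= 0xF079


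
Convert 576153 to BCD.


Each digit → 4-bit binary:
  5 → 0101
  7 → 0111
  6 → 0110
  1 → 0001
  5 → 0101
  3 → 0011
= 0101 0111 0110 0001 0101 0011


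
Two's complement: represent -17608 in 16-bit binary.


Original: 0100010011001000
Step 1 - Invert all bits: 1011101100110111
Step 2 - Add 1: 1011101100110111 + 1
= 1011101100111000 (represents -17608)


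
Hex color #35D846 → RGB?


Hex: #35D846
R = 35₁₆ = 53
G = D8₁₆ = 216
B = 46₁₆ = 70
= RGB(53, 216, 70)


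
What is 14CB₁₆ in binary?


Each hex digit → 4 binary bits:
  1 = 0001
  4 = 0100
  C = 1100
  B = 1011
Concatenate: 0001 0100 1100 1011
= 0001010011001011


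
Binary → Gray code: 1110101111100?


Binary: 1110101111100
Gray code: G = B XOR (B >> 1)
B >> 1 = 0111010111110
1110101111100 XOR 0111010111110:
  1 XOR 0 = 1
  1 XOR 1 = 0
  1 XOR 1 = 0
  0 XOR 1 = 1
  1 XOR 0 = 1
  0 XOR 1 = 1
  1 XOR 0 = 1
  1 XOR 1 = 0
  1 XOR 1 = 0
  1 XOR 1 = 0
  1 XOR 1 = 0
  0 XOR 1 = 1
  0 XOR 0 = 0
= 1001111000010


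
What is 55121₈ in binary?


Each octal digit → 3 binary bits:
  5 = 101
  5 = 101
  1 = 001
  2 = 010
  1 = 001
Concatenate: 101 101 001 010 001
= 101101001010001


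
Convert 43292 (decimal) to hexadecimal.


Divide by 16 repeatedly:
43292 ÷ 16 = 2705 remainder 12 (C)
2705 ÷ 16 = 169 remainder 1 (1)
169 ÷ 16 = 10 remainder 9 (9)
10 ÷ 16 = 0 remainder 10 (A)
Reading remainders bottom-up:
= 0xA91C


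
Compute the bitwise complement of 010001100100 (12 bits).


Original: 010001100100
Invert all bits:
  bit 0: 0 → 1
  bit 1: 1 → 0
  bit 2: 0 → 1
  bit 3: 0 → 1
  bit 4: 0 → 1
  bit 5: 1 → 0
  bit 6: 1 → 0
  bit 7: 0 → 1
  bit 8: 0 → 1
  bit 9: 1 → 0
  bit 10: 0 → 1
  bit 11: 0 → 1
= 101110011011


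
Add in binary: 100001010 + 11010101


Align and add column by column (LSB to MSB, carry propagating):
  0100001010
+ 0011010101
  ----------
  col 0: 0 + 1 + 0 (carry in) = 1 → bit 1, carry out 0
  col 1: 1 + 0 + 0 (carry in) = 1 → bit 1, carry out 0
  col 2: 0 + 1 + 0 (carry in) = 1 → bit 1, carry out 0
  col 3: 1 + 0 + 0 (carry in) = 1 → bit 1, carry out 0
  col 4: 0 + 1 + 0 (carry in) = 1 → bit 1, carry out 0
  col 5: 0 + 0 + 0 (carry in) = 0 → bit 0, carry out 0
  col 6: 0 + 1 + 0 (carry in) = 1 → bit 1, carry out 0
  col 7: 0 + 1 + 0 (carry in) = 1 → bit 1, carry out 0
  col 8: 1 + 0 + 0 (carry in) = 1 → bit 1, carry out 0
  col 9: 0 + 0 + 0 (carry in) = 0 → bit 0, carry out 0
Reading bits MSB→LSB: 0111011111
Strip leading zeros: 111011111
= 111011111


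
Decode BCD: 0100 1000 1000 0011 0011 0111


Each 4-bit group → digit:
  0100 → 4
  1000 → 8
  1000 → 8
  0011 → 3
  0011 → 3
  0111 → 7
= 488337


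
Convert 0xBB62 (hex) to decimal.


Positional values:
Position 0: 2 × 16^0 = 2 × 1 = 2
Position 1: 6 × 16^1 = 6 × 16 = 96
Position 2: B × 16^2 = 11 × 256 = 2816
Position 3: B × 16^3 = 11 × 4096 = 45056
Sum = 2 + 96 + 2816 + 45056
= 47970
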